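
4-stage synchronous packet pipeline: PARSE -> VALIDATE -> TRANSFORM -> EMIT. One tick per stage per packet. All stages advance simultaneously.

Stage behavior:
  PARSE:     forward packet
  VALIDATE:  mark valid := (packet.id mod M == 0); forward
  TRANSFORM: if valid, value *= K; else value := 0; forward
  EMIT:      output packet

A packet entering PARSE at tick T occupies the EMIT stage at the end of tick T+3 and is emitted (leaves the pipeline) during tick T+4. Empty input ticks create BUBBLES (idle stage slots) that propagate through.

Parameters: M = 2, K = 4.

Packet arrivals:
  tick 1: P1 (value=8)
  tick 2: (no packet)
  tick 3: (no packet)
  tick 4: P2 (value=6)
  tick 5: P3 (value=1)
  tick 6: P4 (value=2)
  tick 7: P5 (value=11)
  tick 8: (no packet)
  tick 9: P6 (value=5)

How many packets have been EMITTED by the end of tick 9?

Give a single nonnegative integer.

Tick 1: [PARSE:P1(v=8,ok=F), VALIDATE:-, TRANSFORM:-, EMIT:-] out:-; in:P1
Tick 2: [PARSE:-, VALIDATE:P1(v=8,ok=F), TRANSFORM:-, EMIT:-] out:-; in:-
Tick 3: [PARSE:-, VALIDATE:-, TRANSFORM:P1(v=0,ok=F), EMIT:-] out:-; in:-
Tick 4: [PARSE:P2(v=6,ok=F), VALIDATE:-, TRANSFORM:-, EMIT:P1(v=0,ok=F)] out:-; in:P2
Tick 5: [PARSE:P3(v=1,ok=F), VALIDATE:P2(v=6,ok=T), TRANSFORM:-, EMIT:-] out:P1(v=0); in:P3
Tick 6: [PARSE:P4(v=2,ok=F), VALIDATE:P3(v=1,ok=F), TRANSFORM:P2(v=24,ok=T), EMIT:-] out:-; in:P4
Tick 7: [PARSE:P5(v=11,ok=F), VALIDATE:P4(v=2,ok=T), TRANSFORM:P3(v=0,ok=F), EMIT:P2(v=24,ok=T)] out:-; in:P5
Tick 8: [PARSE:-, VALIDATE:P5(v=11,ok=F), TRANSFORM:P4(v=8,ok=T), EMIT:P3(v=0,ok=F)] out:P2(v=24); in:-
Tick 9: [PARSE:P6(v=5,ok=F), VALIDATE:-, TRANSFORM:P5(v=0,ok=F), EMIT:P4(v=8,ok=T)] out:P3(v=0); in:P6
Emitted by tick 9: ['P1', 'P2', 'P3']

Answer: 3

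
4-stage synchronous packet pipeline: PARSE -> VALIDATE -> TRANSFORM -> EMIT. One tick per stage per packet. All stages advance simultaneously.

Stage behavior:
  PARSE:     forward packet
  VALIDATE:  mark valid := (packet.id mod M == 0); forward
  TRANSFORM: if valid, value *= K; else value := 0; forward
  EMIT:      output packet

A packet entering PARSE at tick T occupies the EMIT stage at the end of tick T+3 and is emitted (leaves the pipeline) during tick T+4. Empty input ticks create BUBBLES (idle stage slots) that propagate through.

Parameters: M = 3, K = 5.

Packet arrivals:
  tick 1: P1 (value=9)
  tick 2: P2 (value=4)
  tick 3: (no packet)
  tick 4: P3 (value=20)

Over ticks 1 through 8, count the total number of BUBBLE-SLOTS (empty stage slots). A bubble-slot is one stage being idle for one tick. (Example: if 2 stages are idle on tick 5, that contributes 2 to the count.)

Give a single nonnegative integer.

Answer: 20

Derivation:
Tick 1: [PARSE:P1(v=9,ok=F), VALIDATE:-, TRANSFORM:-, EMIT:-] out:-; bubbles=3
Tick 2: [PARSE:P2(v=4,ok=F), VALIDATE:P1(v=9,ok=F), TRANSFORM:-, EMIT:-] out:-; bubbles=2
Tick 3: [PARSE:-, VALIDATE:P2(v=4,ok=F), TRANSFORM:P1(v=0,ok=F), EMIT:-] out:-; bubbles=2
Tick 4: [PARSE:P3(v=20,ok=F), VALIDATE:-, TRANSFORM:P2(v=0,ok=F), EMIT:P1(v=0,ok=F)] out:-; bubbles=1
Tick 5: [PARSE:-, VALIDATE:P3(v=20,ok=T), TRANSFORM:-, EMIT:P2(v=0,ok=F)] out:P1(v=0); bubbles=2
Tick 6: [PARSE:-, VALIDATE:-, TRANSFORM:P3(v=100,ok=T), EMIT:-] out:P2(v=0); bubbles=3
Tick 7: [PARSE:-, VALIDATE:-, TRANSFORM:-, EMIT:P3(v=100,ok=T)] out:-; bubbles=3
Tick 8: [PARSE:-, VALIDATE:-, TRANSFORM:-, EMIT:-] out:P3(v=100); bubbles=4
Total bubble-slots: 20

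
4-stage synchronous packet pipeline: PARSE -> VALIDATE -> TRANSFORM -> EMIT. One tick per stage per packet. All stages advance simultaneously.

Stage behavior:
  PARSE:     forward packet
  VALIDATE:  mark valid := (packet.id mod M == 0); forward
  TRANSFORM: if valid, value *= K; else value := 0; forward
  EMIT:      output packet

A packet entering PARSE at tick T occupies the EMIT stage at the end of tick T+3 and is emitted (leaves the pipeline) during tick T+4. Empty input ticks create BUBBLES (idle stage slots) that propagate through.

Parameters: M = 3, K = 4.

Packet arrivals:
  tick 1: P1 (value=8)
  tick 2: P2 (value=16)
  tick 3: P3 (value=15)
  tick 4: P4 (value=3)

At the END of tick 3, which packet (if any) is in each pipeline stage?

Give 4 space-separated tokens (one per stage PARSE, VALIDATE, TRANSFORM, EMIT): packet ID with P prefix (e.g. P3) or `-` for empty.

Answer: P3 P2 P1 -

Derivation:
Tick 1: [PARSE:P1(v=8,ok=F), VALIDATE:-, TRANSFORM:-, EMIT:-] out:-; in:P1
Tick 2: [PARSE:P2(v=16,ok=F), VALIDATE:P1(v=8,ok=F), TRANSFORM:-, EMIT:-] out:-; in:P2
Tick 3: [PARSE:P3(v=15,ok=F), VALIDATE:P2(v=16,ok=F), TRANSFORM:P1(v=0,ok=F), EMIT:-] out:-; in:P3
At end of tick 3: ['P3', 'P2', 'P1', '-']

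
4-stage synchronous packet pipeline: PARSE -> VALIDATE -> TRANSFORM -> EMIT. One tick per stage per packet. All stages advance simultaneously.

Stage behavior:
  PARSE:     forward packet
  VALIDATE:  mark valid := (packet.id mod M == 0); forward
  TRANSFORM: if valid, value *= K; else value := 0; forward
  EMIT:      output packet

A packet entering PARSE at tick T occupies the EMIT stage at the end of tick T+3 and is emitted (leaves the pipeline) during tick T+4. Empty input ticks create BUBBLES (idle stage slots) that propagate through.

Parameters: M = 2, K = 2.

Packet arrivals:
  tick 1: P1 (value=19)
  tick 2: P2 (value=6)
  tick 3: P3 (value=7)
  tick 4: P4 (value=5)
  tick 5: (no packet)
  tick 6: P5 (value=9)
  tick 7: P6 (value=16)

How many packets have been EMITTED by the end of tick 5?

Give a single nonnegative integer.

Answer: 1

Derivation:
Tick 1: [PARSE:P1(v=19,ok=F), VALIDATE:-, TRANSFORM:-, EMIT:-] out:-; in:P1
Tick 2: [PARSE:P2(v=6,ok=F), VALIDATE:P1(v=19,ok=F), TRANSFORM:-, EMIT:-] out:-; in:P2
Tick 3: [PARSE:P3(v=7,ok=F), VALIDATE:P2(v=6,ok=T), TRANSFORM:P1(v=0,ok=F), EMIT:-] out:-; in:P3
Tick 4: [PARSE:P4(v=5,ok=F), VALIDATE:P3(v=7,ok=F), TRANSFORM:P2(v=12,ok=T), EMIT:P1(v=0,ok=F)] out:-; in:P4
Tick 5: [PARSE:-, VALIDATE:P4(v=5,ok=T), TRANSFORM:P3(v=0,ok=F), EMIT:P2(v=12,ok=T)] out:P1(v=0); in:-
Emitted by tick 5: ['P1']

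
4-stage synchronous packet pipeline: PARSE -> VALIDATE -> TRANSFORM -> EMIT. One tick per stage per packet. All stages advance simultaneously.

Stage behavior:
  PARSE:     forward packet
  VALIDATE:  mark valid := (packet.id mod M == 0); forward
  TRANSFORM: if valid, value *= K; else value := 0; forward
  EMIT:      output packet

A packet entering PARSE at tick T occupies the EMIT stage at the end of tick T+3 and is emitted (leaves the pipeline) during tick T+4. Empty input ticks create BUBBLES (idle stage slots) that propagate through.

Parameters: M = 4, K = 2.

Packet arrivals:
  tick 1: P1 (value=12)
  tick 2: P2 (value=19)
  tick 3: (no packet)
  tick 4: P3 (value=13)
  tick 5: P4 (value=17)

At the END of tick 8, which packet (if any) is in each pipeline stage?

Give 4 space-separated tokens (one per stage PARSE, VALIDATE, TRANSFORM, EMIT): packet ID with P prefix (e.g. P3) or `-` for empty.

Answer: - - - P4

Derivation:
Tick 1: [PARSE:P1(v=12,ok=F), VALIDATE:-, TRANSFORM:-, EMIT:-] out:-; in:P1
Tick 2: [PARSE:P2(v=19,ok=F), VALIDATE:P1(v=12,ok=F), TRANSFORM:-, EMIT:-] out:-; in:P2
Tick 3: [PARSE:-, VALIDATE:P2(v=19,ok=F), TRANSFORM:P1(v=0,ok=F), EMIT:-] out:-; in:-
Tick 4: [PARSE:P3(v=13,ok=F), VALIDATE:-, TRANSFORM:P2(v=0,ok=F), EMIT:P1(v=0,ok=F)] out:-; in:P3
Tick 5: [PARSE:P4(v=17,ok=F), VALIDATE:P3(v=13,ok=F), TRANSFORM:-, EMIT:P2(v=0,ok=F)] out:P1(v=0); in:P4
Tick 6: [PARSE:-, VALIDATE:P4(v=17,ok=T), TRANSFORM:P3(v=0,ok=F), EMIT:-] out:P2(v=0); in:-
Tick 7: [PARSE:-, VALIDATE:-, TRANSFORM:P4(v=34,ok=T), EMIT:P3(v=0,ok=F)] out:-; in:-
Tick 8: [PARSE:-, VALIDATE:-, TRANSFORM:-, EMIT:P4(v=34,ok=T)] out:P3(v=0); in:-
At end of tick 8: ['-', '-', '-', 'P4']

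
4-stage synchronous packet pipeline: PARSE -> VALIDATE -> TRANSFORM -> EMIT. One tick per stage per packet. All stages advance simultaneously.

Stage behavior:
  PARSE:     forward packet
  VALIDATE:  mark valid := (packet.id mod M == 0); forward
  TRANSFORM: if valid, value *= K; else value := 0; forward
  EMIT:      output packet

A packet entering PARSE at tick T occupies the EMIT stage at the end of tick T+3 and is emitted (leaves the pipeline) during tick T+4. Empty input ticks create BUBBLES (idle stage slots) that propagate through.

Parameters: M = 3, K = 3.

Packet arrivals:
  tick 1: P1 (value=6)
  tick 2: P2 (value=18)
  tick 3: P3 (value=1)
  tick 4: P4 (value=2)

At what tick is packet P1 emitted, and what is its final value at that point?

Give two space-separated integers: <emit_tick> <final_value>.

Tick 1: [PARSE:P1(v=6,ok=F), VALIDATE:-, TRANSFORM:-, EMIT:-] out:-; in:P1
Tick 2: [PARSE:P2(v=18,ok=F), VALIDATE:P1(v=6,ok=F), TRANSFORM:-, EMIT:-] out:-; in:P2
Tick 3: [PARSE:P3(v=1,ok=F), VALIDATE:P2(v=18,ok=F), TRANSFORM:P1(v=0,ok=F), EMIT:-] out:-; in:P3
Tick 4: [PARSE:P4(v=2,ok=F), VALIDATE:P3(v=1,ok=T), TRANSFORM:P2(v=0,ok=F), EMIT:P1(v=0,ok=F)] out:-; in:P4
Tick 5: [PARSE:-, VALIDATE:P4(v=2,ok=F), TRANSFORM:P3(v=3,ok=T), EMIT:P2(v=0,ok=F)] out:P1(v=0); in:-
Tick 6: [PARSE:-, VALIDATE:-, TRANSFORM:P4(v=0,ok=F), EMIT:P3(v=3,ok=T)] out:P2(v=0); in:-
Tick 7: [PARSE:-, VALIDATE:-, TRANSFORM:-, EMIT:P4(v=0,ok=F)] out:P3(v=3); in:-
Tick 8: [PARSE:-, VALIDATE:-, TRANSFORM:-, EMIT:-] out:P4(v=0); in:-
P1: arrives tick 1, valid=False (id=1, id%3=1), emit tick 5, final value 0

Answer: 5 0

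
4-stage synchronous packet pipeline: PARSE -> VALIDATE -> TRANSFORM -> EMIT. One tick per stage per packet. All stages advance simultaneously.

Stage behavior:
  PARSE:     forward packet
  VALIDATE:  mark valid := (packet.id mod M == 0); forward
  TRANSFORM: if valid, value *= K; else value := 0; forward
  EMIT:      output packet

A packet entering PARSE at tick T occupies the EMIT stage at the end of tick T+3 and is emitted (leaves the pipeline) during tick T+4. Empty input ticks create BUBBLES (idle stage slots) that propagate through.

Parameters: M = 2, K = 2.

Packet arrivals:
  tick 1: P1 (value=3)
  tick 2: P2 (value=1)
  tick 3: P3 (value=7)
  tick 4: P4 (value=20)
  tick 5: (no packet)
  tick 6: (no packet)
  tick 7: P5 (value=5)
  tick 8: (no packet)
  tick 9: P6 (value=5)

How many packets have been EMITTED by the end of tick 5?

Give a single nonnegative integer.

Answer: 1

Derivation:
Tick 1: [PARSE:P1(v=3,ok=F), VALIDATE:-, TRANSFORM:-, EMIT:-] out:-; in:P1
Tick 2: [PARSE:P2(v=1,ok=F), VALIDATE:P1(v=3,ok=F), TRANSFORM:-, EMIT:-] out:-; in:P2
Tick 3: [PARSE:P3(v=7,ok=F), VALIDATE:P2(v=1,ok=T), TRANSFORM:P1(v=0,ok=F), EMIT:-] out:-; in:P3
Tick 4: [PARSE:P4(v=20,ok=F), VALIDATE:P3(v=7,ok=F), TRANSFORM:P2(v=2,ok=T), EMIT:P1(v=0,ok=F)] out:-; in:P4
Tick 5: [PARSE:-, VALIDATE:P4(v=20,ok=T), TRANSFORM:P3(v=0,ok=F), EMIT:P2(v=2,ok=T)] out:P1(v=0); in:-
Emitted by tick 5: ['P1']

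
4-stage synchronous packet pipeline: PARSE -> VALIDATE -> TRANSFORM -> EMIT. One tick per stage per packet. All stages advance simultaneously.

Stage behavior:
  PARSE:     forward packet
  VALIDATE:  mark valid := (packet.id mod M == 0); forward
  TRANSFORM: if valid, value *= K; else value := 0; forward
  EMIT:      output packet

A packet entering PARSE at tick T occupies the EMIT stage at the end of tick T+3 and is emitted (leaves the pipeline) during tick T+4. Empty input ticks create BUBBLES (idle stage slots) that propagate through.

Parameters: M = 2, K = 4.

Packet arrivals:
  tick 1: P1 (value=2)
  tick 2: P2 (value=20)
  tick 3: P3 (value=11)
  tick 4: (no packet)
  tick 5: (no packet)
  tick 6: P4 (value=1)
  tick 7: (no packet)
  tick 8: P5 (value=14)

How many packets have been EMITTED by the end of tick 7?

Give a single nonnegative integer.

Answer: 3

Derivation:
Tick 1: [PARSE:P1(v=2,ok=F), VALIDATE:-, TRANSFORM:-, EMIT:-] out:-; in:P1
Tick 2: [PARSE:P2(v=20,ok=F), VALIDATE:P1(v=2,ok=F), TRANSFORM:-, EMIT:-] out:-; in:P2
Tick 3: [PARSE:P3(v=11,ok=F), VALIDATE:P2(v=20,ok=T), TRANSFORM:P1(v=0,ok=F), EMIT:-] out:-; in:P3
Tick 4: [PARSE:-, VALIDATE:P3(v=11,ok=F), TRANSFORM:P2(v=80,ok=T), EMIT:P1(v=0,ok=F)] out:-; in:-
Tick 5: [PARSE:-, VALIDATE:-, TRANSFORM:P3(v=0,ok=F), EMIT:P2(v=80,ok=T)] out:P1(v=0); in:-
Tick 6: [PARSE:P4(v=1,ok=F), VALIDATE:-, TRANSFORM:-, EMIT:P3(v=0,ok=F)] out:P2(v=80); in:P4
Tick 7: [PARSE:-, VALIDATE:P4(v=1,ok=T), TRANSFORM:-, EMIT:-] out:P3(v=0); in:-
Emitted by tick 7: ['P1', 'P2', 'P3']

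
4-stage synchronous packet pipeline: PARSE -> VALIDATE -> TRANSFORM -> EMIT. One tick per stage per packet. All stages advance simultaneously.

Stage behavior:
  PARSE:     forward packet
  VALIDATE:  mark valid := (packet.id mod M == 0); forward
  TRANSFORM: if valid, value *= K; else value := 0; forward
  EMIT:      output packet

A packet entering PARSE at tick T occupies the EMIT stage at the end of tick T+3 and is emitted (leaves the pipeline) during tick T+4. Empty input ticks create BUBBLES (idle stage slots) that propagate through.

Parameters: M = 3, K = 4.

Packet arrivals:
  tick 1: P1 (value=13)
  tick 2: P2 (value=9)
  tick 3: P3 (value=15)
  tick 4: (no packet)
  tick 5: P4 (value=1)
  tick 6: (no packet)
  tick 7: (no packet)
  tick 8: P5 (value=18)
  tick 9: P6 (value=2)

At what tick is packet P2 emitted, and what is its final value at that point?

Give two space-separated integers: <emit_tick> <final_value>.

Answer: 6 0

Derivation:
Tick 1: [PARSE:P1(v=13,ok=F), VALIDATE:-, TRANSFORM:-, EMIT:-] out:-; in:P1
Tick 2: [PARSE:P2(v=9,ok=F), VALIDATE:P1(v=13,ok=F), TRANSFORM:-, EMIT:-] out:-; in:P2
Tick 3: [PARSE:P3(v=15,ok=F), VALIDATE:P2(v=9,ok=F), TRANSFORM:P1(v=0,ok=F), EMIT:-] out:-; in:P3
Tick 4: [PARSE:-, VALIDATE:P3(v=15,ok=T), TRANSFORM:P2(v=0,ok=F), EMIT:P1(v=0,ok=F)] out:-; in:-
Tick 5: [PARSE:P4(v=1,ok=F), VALIDATE:-, TRANSFORM:P3(v=60,ok=T), EMIT:P2(v=0,ok=F)] out:P1(v=0); in:P4
Tick 6: [PARSE:-, VALIDATE:P4(v=1,ok=F), TRANSFORM:-, EMIT:P3(v=60,ok=T)] out:P2(v=0); in:-
Tick 7: [PARSE:-, VALIDATE:-, TRANSFORM:P4(v=0,ok=F), EMIT:-] out:P3(v=60); in:-
Tick 8: [PARSE:P5(v=18,ok=F), VALIDATE:-, TRANSFORM:-, EMIT:P4(v=0,ok=F)] out:-; in:P5
Tick 9: [PARSE:P6(v=2,ok=F), VALIDATE:P5(v=18,ok=F), TRANSFORM:-, EMIT:-] out:P4(v=0); in:P6
Tick 10: [PARSE:-, VALIDATE:P6(v=2,ok=T), TRANSFORM:P5(v=0,ok=F), EMIT:-] out:-; in:-
Tick 11: [PARSE:-, VALIDATE:-, TRANSFORM:P6(v=8,ok=T), EMIT:P5(v=0,ok=F)] out:-; in:-
Tick 12: [PARSE:-, VALIDATE:-, TRANSFORM:-, EMIT:P6(v=8,ok=T)] out:P5(v=0); in:-
Tick 13: [PARSE:-, VALIDATE:-, TRANSFORM:-, EMIT:-] out:P6(v=8); in:-
P2: arrives tick 2, valid=False (id=2, id%3=2), emit tick 6, final value 0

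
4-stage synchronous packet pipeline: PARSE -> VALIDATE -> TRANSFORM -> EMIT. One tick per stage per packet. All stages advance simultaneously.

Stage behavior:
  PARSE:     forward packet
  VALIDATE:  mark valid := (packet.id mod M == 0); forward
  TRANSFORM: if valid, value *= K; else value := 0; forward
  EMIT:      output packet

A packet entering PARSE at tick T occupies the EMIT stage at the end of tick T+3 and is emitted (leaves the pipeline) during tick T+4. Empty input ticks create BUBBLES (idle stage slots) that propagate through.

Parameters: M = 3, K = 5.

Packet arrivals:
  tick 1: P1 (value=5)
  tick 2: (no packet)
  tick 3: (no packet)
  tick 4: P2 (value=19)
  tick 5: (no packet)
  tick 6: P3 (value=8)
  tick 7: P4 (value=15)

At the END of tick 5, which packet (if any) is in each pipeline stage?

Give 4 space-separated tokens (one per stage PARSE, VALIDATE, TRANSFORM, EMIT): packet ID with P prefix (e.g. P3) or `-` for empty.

Answer: - P2 - -

Derivation:
Tick 1: [PARSE:P1(v=5,ok=F), VALIDATE:-, TRANSFORM:-, EMIT:-] out:-; in:P1
Tick 2: [PARSE:-, VALIDATE:P1(v=5,ok=F), TRANSFORM:-, EMIT:-] out:-; in:-
Tick 3: [PARSE:-, VALIDATE:-, TRANSFORM:P1(v=0,ok=F), EMIT:-] out:-; in:-
Tick 4: [PARSE:P2(v=19,ok=F), VALIDATE:-, TRANSFORM:-, EMIT:P1(v=0,ok=F)] out:-; in:P2
Tick 5: [PARSE:-, VALIDATE:P2(v=19,ok=F), TRANSFORM:-, EMIT:-] out:P1(v=0); in:-
At end of tick 5: ['-', 'P2', '-', '-']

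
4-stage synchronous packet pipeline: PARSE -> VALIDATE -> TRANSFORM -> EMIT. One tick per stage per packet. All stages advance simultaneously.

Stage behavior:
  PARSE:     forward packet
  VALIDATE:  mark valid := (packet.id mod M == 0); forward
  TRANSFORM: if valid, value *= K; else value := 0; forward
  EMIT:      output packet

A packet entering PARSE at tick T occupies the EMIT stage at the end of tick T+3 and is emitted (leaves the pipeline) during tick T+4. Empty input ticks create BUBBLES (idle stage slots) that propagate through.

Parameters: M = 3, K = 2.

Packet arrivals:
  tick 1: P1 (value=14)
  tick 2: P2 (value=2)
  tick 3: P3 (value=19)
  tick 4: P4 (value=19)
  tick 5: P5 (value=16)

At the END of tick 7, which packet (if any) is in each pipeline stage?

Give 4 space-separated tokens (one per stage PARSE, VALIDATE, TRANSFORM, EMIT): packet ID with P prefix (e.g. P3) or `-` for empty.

Answer: - - P5 P4

Derivation:
Tick 1: [PARSE:P1(v=14,ok=F), VALIDATE:-, TRANSFORM:-, EMIT:-] out:-; in:P1
Tick 2: [PARSE:P2(v=2,ok=F), VALIDATE:P1(v=14,ok=F), TRANSFORM:-, EMIT:-] out:-; in:P2
Tick 3: [PARSE:P3(v=19,ok=F), VALIDATE:P2(v=2,ok=F), TRANSFORM:P1(v=0,ok=F), EMIT:-] out:-; in:P3
Tick 4: [PARSE:P4(v=19,ok=F), VALIDATE:P3(v=19,ok=T), TRANSFORM:P2(v=0,ok=F), EMIT:P1(v=0,ok=F)] out:-; in:P4
Tick 5: [PARSE:P5(v=16,ok=F), VALIDATE:P4(v=19,ok=F), TRANSFORM:P3(v=38,ok=T), EMIT:P2(v=0,ok=F)] out:P1(v=0); in:P5
Tick 6: [PARSE:-, VALIDATE:P5(v=16,ok=F), TRANSFORM:P4(v=0,ok=F), EMIT:P3(v=38,ok=T)] out:P2(v=0); in:-
Tick 7: [PARSE:-, VALIDATE:-, TRANSFORM:P5(v=0,ok=F), EMIT:P4(v=0,ok=F)] out:P3(v=38); in:-
At end of tick 7: ['-', '-', 'P5', 'P4']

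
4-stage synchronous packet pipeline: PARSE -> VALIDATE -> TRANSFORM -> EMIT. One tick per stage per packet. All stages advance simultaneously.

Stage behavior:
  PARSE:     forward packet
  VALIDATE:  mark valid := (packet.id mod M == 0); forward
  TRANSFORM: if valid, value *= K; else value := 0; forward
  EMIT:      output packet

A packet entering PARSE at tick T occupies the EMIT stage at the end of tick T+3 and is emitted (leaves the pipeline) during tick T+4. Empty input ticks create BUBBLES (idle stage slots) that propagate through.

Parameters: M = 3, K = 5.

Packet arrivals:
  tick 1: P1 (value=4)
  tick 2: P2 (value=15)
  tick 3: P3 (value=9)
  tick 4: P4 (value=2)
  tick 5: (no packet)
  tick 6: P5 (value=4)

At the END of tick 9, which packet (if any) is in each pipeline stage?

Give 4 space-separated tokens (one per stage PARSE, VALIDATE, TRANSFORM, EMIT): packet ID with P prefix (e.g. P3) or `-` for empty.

Tick 1: [PARSE:P1(v=4,ok=F), VALIDATE:-, TRANSFORM:-, EMIT:-] out:-; in:P1
Tick 2: [PARSE:P2(v=15,ok=F), VALIDATE:P1(v=4,ok=F), TRANSFORM:-, EMIT:-] out:-; in:P2
Tick 3: [PARSE:P3(v=9,ok=F), VALIDATE:P2(v=15,ok=F), TRANSFORM:P1(v=0,ok=F), EMIT:-] out:-; in:P3
Tick 4: [PARSE:P4(v=2,ok=F), VALIDATE:P3(v=9,ok=T), TRANSFORM:P2(v=0,ok=F), EMIT:P1(v=0,ok=F)] out:-; in:P4
Tick 5: [PARSE:-, VALIDATE:P4(v=2,ok=F), TRANSFORM:P3(v=45,ok=T), EMIT:P2(v=0,ok=F)] out:P1(v=0); in:-
Tick 6: [PARSE:P5(v=4,ok=F), VALIDATE:-, TRANSFORM:P4(v=0,ok=F), EMIT:P3(v=45,ok=T)] out:P2(v=0); in:P5
Tick 7: [PARSE:-, VALIDATE:P5(v=4,ok=F), TRANSFORM:-, EMIT:P4(v=0,ok=F)] out:P3(v=45); in:-
Tick 8: [PARSE:-, VALIDATE:-, TRANSFORM:P5(v=0,ok=F), EMIT:-] out:P4(v=0); in:-
Tick 9: [PARSE:-, VALIDATE:-, TRANSFORM:-, EMIT:P5(v=0,ok=F)] out:-; in:-
At end of tick 9: ['-', '-', '-', 'P5']

Answer: - - - P5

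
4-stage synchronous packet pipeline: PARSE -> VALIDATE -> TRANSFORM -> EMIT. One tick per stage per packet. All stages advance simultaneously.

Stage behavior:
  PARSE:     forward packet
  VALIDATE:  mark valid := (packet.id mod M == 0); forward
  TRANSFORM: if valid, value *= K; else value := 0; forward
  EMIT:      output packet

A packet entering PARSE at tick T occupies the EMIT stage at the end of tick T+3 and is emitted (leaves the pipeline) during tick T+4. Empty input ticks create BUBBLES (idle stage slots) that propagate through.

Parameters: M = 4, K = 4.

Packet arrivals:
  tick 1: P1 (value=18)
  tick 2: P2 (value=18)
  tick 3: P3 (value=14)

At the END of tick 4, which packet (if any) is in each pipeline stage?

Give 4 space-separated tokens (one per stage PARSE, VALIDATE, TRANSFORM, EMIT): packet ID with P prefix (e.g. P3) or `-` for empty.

Tick 1: [PARSE:P1(v=18,ok=F), VALIDATE:-, TRANSFORM:-, EMIT:-] out:-; in:P1
Tick 2: [PARSE:P2(v=18,ok=F), VALIDATE:P1(v=18,ok=F), TRANSFORM:-, EMIT:-] out:-; in:P2
Tick 3: [PARSE:P3(v=14,ok=F), VALIDATE:P2(v=18,ok=F), TRANSFORM:P1(v=0,ok=F), EMIT:-] out:-; in:P3
Tick 4: [PARSE:-, VALIDATE:P3(v=14,ok=F), TRANSFORM:P2(v=0,ok=F), EMIT:P1(v=0,ok=F)] out:-; in:-
At end of tick 4: ['-', 'P3', 'P2', 'P1']

Answer: - P3 P2 P1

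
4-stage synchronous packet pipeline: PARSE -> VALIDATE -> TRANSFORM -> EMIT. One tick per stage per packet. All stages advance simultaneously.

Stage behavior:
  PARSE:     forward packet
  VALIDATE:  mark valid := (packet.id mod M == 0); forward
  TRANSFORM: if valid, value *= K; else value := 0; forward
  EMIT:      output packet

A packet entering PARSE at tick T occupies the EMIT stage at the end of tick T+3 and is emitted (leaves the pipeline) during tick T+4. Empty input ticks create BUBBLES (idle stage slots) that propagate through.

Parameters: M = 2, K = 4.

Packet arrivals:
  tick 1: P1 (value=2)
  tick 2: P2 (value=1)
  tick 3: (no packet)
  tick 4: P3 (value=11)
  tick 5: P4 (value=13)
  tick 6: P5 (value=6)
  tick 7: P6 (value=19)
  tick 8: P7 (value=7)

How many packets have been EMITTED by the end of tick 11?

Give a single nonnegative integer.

Tick 1: [PARSE:P1(v=2,ok=F), VALIDATE:-, TRANSFORM:-, EMIT:-] out:-; in:P1
Tick 2: [PARSE:P2(v=1,ok=F), VALIDATE:P1(v=2,ok=F), TRANSFORM:-, EMIT:-] out:-; in:P2
Tick 3: [PARSE:-, VALIDATE:P2(v=1,ok=T), TRANSFORM:P1(v=0,ok=F), EMIT:-] out:-; in:-
Tick 4: [PARSE:P3(v=11,ok=F), VALIDATE:-, TRANSFORM:P2(v=4,ok=T), EMIT:P1(v=0,ok=F)] out:-; in:P3
Tick 5: [PARSE:P4(v=13,ok=F), VALIDATE:P3(v=11,ok=F), TRANSFORM:-, EMIT:P2(v=4,ok=T)] out:P1(v=0); in:P4
Tick 6: [PARSE:P5(v=6,ok=F), VALIDATE:P4(v=13,ok=T), TRANSFORM:P3(v=0,ok=F), EMIT:-] out:P2(v=4); in:P5
Tick 7: [PARSE:P6(v=19,ok=F), VALIDATE:P5(v=6,ok=F), TRANSFORM:P4(v=52,ok=T), EMIT:P3(v=0,ok=F)] out:-; in:P6
Tick 8: [PARSE:P7(v=7,ok=F), VALIDATE:P6(v=19,ok=T), TRANSFORM:P5(v=0,ok=F), EMIT:P4(v=52,ok=T)] out:P3(v=0); in:P7
Tick 9: [PARSE:-, VALIDATE:P7(v=7,ok=F), TRANSFORM:P6(v=76,ok=T), EMIT:P5(v=0,ok=F)] out:P4(v=52); in:-
Tick 10: [PARSE:-, VALIDATE:-, TRANSFORM:P7(v=0,ok=F), EMIT:P6(v=76,ok=T)] out:P5(v=0); in:-
Tick 11: [PARSE:-, VALIDATE:-, TRANSFORM:-, EMIT:P7(v=0,ok=F)] out:P6(v=76); in:-
Emitted by tick 11: ['P1', 'P2', 'P3', 'P4', 'P5', 'P6']

Answer: 6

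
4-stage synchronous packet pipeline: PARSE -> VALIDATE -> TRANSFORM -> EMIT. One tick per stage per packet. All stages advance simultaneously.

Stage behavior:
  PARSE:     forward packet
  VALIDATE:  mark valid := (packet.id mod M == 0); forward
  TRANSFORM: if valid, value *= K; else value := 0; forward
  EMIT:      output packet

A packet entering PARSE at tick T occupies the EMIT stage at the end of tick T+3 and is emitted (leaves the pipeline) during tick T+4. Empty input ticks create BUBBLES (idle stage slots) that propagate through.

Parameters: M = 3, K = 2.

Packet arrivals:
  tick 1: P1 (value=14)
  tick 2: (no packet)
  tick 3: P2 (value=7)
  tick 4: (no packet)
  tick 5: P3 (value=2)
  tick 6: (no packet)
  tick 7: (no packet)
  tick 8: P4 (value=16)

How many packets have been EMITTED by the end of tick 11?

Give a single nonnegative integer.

Tick 1: [PARSE:P1(v=14,ok=F), VALIDATE:-, TRANSFORM:-, EMIT:-] out:-; in:P1
Tick 2: [PARSE:-, VALIDATE:P1(v=14,ok=F), TRANSFORM:-, EMIT:-] out:-; in:-
Tick 3: [PARSE:P2(v=7,ok=F), VALIDATE:-, TRANSFORM:P1(v=0,ok=F), EMIT:-] out:-; in:P2
Tick 4: [PARSE:-, VALIDATE:P2(v=7,ok=F), TRANSFORM:-, EMIT:P1(v=0,ok=F)] out:-; in:-
Tick 5: [PARSE:P3(v=2,ok=F), VALIDATE:-, TRANSFORM:P2(v=0,ok=F), EMIT:-] out:P1(v=0); in:P3
Tick 6: [PARSE:-, VALIDATE:P3(v=2,ok=T), TRANSFORM:-, EMIT:P2(v=0,ok=F)] out:-; in:-
Tick 7: [PARSE:-, VALIDATE:-, TRANSFORM:P3(v=4,ok=T), EMIT:-] out:P2(v=0); in:-
Tick 8: [PARSE:P4(v=16,ok=F), VALIDATE:-, TRANSFORM:-, EMIT:P3(v=4,ok=T)] out:-; in:P4
Tick 9: [PARSE:-, VALIDATE:P4(v=16,ok=F), TRANSFORM:-, EMIT:-] out:P3(v=4); in:-
Tick 10: [PARSE:-, VALIDATE:-, TRANSFORM:P4(v=0,ok=F), EMIT:-] out:-; in:-
Tick 11: [PARSE:-, VALIDATE:-, TRANSFORM:-, EMIT:P4(v=0,ok=F)] out:-; in:-
Emitted by tick 11: ['P1', 'P2', 'P3']

Answer: 3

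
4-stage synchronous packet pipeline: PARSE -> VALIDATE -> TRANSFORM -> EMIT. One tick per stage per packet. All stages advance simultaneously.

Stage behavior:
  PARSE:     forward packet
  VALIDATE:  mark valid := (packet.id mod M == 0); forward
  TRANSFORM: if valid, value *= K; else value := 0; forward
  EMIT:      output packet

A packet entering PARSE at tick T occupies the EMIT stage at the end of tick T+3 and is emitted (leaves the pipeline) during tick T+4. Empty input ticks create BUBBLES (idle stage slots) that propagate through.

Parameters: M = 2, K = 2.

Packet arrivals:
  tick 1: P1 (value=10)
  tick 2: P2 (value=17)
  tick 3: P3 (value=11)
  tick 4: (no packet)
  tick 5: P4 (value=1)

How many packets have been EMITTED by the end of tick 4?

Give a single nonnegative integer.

Answer: 0

Derivation:
Tick 1: [PARSE:P1(v=10,ok=F), VALIDATE:-, TRANSFORM:-, EMIT:-] out:-; in:P1
Tick 2: [PARSE:P2(v=17,ok=F), VALIDATE:P1(v=10,ok=F), TRANSFORM:-, EMIT:-] out:-; in:P2
Tick 3: [PARSE:P3(v=11,ok=F), VALIDATE:P2(v=17,ok=T), TRANSFORM:P1(v=0,ok=F), EMIT:-] out:-; in:P3
Tick 4: [PARSE:-, VALIDATE:P3(v=11,ok=F), TRANSFORM:P2(v=34,ok=T), EMIT:P1(v=0,ok=F)] out:-; in:-
Emitted by tick 4: []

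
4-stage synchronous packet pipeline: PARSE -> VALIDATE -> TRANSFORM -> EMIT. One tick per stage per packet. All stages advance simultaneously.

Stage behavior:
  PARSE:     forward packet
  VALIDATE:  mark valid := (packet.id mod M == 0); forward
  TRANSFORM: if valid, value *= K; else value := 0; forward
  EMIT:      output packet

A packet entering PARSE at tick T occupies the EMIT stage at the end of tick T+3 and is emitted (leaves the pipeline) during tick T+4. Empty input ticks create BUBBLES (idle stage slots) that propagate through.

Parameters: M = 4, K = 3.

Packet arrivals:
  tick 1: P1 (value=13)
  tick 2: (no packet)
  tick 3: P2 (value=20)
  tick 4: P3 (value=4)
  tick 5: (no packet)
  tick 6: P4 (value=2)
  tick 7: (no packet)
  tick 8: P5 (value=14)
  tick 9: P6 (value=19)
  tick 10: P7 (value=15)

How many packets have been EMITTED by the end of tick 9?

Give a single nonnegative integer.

Tick 1: [PARSE:P1(v=13,ok=F), VALIDATE:-, TRANSFORM:-, EMIT:-] out:-; in:P1
Tick 2: [PARSE:-, VALIDATE:P1(v=13,ok=F), TRANSFORM:-, EMIT:-] out:-; in:-
Tick 3: [PARSE:P2(v=20,ok=F), VALIDATE:-, TRANSFORM:P1(v=0,ok=F), EMIT:-] out:-; in:P2
Tick 4: [PARSE:P3(v=4,ok=F), VALIDATE:P2(v=20,ok=F), TRANSFORM:-, EMIT:P1(v=0,ok=F)] out:-; in:P3
Tick 5: [PARSE:-, VALIDATE:P3(v=4,ok=F), TRANSFORM:P2(v=0,ok=F), EMIT:-] out:P1(v=0); in:-
Tick 6: [PARSE:P4(v=2,ok=F), VALIDATE:-, TRANSFORM:P3(v=0,ok=F), EMIT:P2(v=0,ok=F)] out:-; in:P4
Tick 7: [PARSE:-, VALIDATE:P4(v=2,ok=T), TRANSFORM:-, EMIT:P3(v=0,ok=F)] out:P2(v=0); in:-
Tick 8: [PARSE:P5(v=14,ok=F), VALIDATE:-, TRANSFORM:P4(v=6,ok=T), EMIT:-] out:P3(v=0); in:P5
Tick 9: [PARSE:P6(v=19,ok=F), VALIDATE:P5(v=14,ok=F), TRANSFORM:-, EMIT:P4(v=6,ok=T)] out:-; in:P6
Emitted by tick 9: ['P1', 'P2', 'P3']

Answer: 3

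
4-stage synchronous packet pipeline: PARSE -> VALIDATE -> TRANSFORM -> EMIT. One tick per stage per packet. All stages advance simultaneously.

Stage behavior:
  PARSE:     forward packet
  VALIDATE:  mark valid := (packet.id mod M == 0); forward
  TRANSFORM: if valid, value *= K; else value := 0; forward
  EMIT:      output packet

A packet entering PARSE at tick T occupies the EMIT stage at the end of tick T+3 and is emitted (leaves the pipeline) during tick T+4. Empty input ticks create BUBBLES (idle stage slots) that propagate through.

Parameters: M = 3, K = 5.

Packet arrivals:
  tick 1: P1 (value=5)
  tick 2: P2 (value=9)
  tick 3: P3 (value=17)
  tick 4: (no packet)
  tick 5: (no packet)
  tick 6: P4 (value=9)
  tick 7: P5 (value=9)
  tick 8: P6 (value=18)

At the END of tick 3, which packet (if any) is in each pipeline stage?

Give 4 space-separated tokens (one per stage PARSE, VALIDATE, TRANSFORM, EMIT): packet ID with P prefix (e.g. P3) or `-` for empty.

Tick 1: [PARSE:P1(v=5,ok=F), VALIDATE:-, TRANSFORM:-, EMIT:-] out:-; in:P1
Tick 2: [PARSE:P2(v=9,ok=F), VALIDATE:P1(v=5,ok=F), TRANSFORM:-, EMIT:-] out:-; in:P2
Tick 3: [PARSE:P3(v=17,ok=F), VALIDATE:P2(v=9,ok=F), TRANSFORM:P1(v=0,ok=F), EMIT:-] out:-; in:P3
At end of tick 3: ['P3', 'P2', 'P1', '-']

Answer: P3 P2 P1 -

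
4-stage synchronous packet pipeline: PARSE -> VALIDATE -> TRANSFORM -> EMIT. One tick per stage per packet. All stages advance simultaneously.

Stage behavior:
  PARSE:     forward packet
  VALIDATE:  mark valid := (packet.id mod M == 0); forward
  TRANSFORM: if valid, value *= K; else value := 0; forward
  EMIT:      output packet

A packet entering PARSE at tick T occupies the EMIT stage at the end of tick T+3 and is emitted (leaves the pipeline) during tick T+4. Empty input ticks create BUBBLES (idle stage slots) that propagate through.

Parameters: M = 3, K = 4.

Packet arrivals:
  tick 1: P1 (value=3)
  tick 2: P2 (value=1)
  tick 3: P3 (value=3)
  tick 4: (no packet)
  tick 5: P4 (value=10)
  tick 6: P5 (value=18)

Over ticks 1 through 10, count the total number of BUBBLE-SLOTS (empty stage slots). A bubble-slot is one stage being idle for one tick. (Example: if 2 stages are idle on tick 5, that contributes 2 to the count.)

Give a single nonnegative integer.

Answer: 20

Derivation:
Tick 1: [PARSE:P1(v=3,ok=F), VALIDATE:-, TRANSFORM:-, EMIT:-] out:-; bubbles=3
Tick 2: [PARSE:P2(v=1,ok=F), VALIDATE:P1(v=3,ok=F), TRANSFORM:-, EMIT:-] out:-; bubbles=2
Tick 3: [PARSE:P3(v=3,ok=F), VALIDATE:P2(v=1,ok=F), TRANSFORM:P1(v=0,ok=F), EMIT:-] out:-; bubbles=1
Tick 4: [PARSE:-, VALIDATE:P3(v=3,ok=T), TRANSFORM:P2(v=0,ok=F), EMIT:P1(v=0,ok=F)] out:-; bubbles=1
Tick 5: [PARSE:P4(v=10,ok=F), VALIDATE:-, TRANSFORM:P3(v=12,ok=T), EMIT:P2(v=0,ok=F)] out:P1(v=0); bubbles=1
Tick 6: [PARSE:P5(v=18,ok=F), VALIDATE:P4(v=10,ok=F), TRANSFORM:-, EMIT:P3(v=12,ok=T)] out:P2(v=0); bubbles=1
Tick 7: [PARSE:-, VALIDATE:P5(v=18,ok=F), TRANSFORM:P4(v=0,ok=F), EMIT:-] out:P3(v=12); bubbles=2
Tick 8: [PARSE:-, VALIDATE:-, TRANSFORM:P5(v=0,ok=F), EMIT:P4(v=0,ok=F)] out:-; bubbles=2
Tick 9: [PARSE:-, VALIDATE:-, TRANSFORM:-, EMIT:P5(v=0,ok=F)] out:P4(v=0); bubbles=3
Tick 10: [PARSE:-, VALIDATE:-, TRANSFORM:-, EMIT:-] out:P5(v=0); bubbles=4
Total bubble-slots: 20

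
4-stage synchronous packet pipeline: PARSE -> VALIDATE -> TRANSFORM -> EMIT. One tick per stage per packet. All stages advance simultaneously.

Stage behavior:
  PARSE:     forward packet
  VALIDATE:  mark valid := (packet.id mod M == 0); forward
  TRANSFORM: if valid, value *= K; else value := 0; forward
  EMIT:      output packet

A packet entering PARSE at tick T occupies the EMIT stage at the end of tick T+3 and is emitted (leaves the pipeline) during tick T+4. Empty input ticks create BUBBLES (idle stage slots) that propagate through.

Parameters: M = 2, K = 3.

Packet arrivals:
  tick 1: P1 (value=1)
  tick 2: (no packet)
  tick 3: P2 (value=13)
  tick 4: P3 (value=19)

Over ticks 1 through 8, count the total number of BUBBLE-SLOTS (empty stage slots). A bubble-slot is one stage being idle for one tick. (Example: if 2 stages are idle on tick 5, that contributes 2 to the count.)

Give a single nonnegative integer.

Answer: 20

Derivation:
Tick 1: [PARSE:P1(v=1,ok=F), VALIDATE:-, TRANSFORM:-, EMIT:-] out:-; bubbles=3
Tick 2: [PARSE:-, VALIDATE:P1(v=1,ok=F), TRANSFORM:-, EMIT:-] out:-; bubbles=3
Tick 3: [PARSE:P2(v=13,ok=F), VALIDATE:-, TRANSFORM:P1(v=0,ok=F), EMIT:-] out:-; bubbles=2
Tick 4: [PARSE:P3(v=19,ok=F), VALIDATE:P2(v=13,ok=T), TRANSFORM:-, EMIT:P1(v=0,ok=F)] out:-; bubbles=1
Tick 5: [PARSE:-, VALIDATE:P3(v=19,ok=F), TRANSFORM:P2(v=39,ok=T), EMIT:-] out:P1(v=0); bubbles=2
Tick 6: [PARSE:-, VALIDATE:-, TRANSFORM:P3(v=0,ok=F), EMIT:P2(v=39,ok=T)] out:-; bubbles=2
Tick 7: [PARSE:-, VALIDATE:-, TRANSFORM:-, EMIT:P3(v=0,ok=F)] out:P2(v=39); bubbles=3
Tick 8: [PARSE:-, VALIDATE:-, TRANSFORM:-, EMIT:-] out:P3(v=0); bubbles=4
Total bubble-slots: 20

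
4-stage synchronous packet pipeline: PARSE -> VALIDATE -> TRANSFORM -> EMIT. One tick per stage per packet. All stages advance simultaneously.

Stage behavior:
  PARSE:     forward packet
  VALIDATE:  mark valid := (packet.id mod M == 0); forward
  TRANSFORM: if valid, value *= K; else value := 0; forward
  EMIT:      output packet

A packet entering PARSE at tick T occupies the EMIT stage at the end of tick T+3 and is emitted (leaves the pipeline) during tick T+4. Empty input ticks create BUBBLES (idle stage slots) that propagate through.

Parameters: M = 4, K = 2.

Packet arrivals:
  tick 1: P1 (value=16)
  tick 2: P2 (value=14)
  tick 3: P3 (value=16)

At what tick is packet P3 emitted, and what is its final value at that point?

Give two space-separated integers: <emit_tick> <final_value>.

Answer: 7 0

Derivation:
Tick 1: [PARSE:P1(v=16,ok=F), VALIDATE:-, TRANSFORM:-, EMIT:-] out:-; in:P1
Tick 2: [PARSE:P2(v=14,ok=F), VALIDATE:P1(v=16,ok=F), TRANSFORM:-, EMIT:-] out:-; in:P2
Tick 3: [PARSE:P3(v=16,ok=F), VALIDATE:P2(v=14,ok=F), TRANSFORM:P1(v=0,ok=F), EMIT:-] out:-; in:P3
Tick 4: [PARSE:-, VALIDATE:P3(v=16,ok=F), TRANSFORM:P2(v=0,ok=F), EMIT:P1(v=0,ok=F)] out:-; in:-
Tick 5: [PARSE:-, VALIDATE:-, TRANSFORM:P3(v=0,ok=F), EMIT:P2(v=0,ok=F)] out:P1(v=0); in:-
Tick 6: [PARSE:-, VALIDATE:-, TRANSFORM:-, EMIT:P3(v=0,ok=F)] out:P2(v=0); in:-
Tick 7: [PARSE:-, VALIDATE:-, TRANSFORM:-, EMIT:-] out:P3(v=0); in:-
P3: arrives tick 3, valid=False (id=3, id%4=3), emit tick 7, final value 0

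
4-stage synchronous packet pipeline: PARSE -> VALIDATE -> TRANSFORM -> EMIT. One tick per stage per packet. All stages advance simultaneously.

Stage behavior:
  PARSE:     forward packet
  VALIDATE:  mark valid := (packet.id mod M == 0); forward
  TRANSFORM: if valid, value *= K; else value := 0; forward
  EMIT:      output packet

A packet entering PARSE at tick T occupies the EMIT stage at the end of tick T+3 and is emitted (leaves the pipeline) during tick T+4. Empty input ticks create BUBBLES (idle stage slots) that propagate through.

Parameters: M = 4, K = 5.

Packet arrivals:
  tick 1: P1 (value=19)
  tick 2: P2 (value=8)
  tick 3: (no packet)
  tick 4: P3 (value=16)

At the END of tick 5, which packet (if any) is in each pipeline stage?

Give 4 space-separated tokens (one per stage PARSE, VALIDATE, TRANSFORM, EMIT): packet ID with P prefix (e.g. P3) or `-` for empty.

Tick 1: [PARSE:P1(v=19,ok=F), VALIDATE:-, TRANSFORM:-, EMIT:-] out:-; in:P1
Tick 2: [PARSE:P2(v=8,ok=F), VALIDATE:P1(v=19,ok=F), TRANSFORM:-, EMIT:-] out:-; in:P2
Tick 3: [PARSE:-, VALIDATE:P2(v=8,ok=F), TRANSFORM:P1(v=0,ok=F), EMIT:-] out:-; in:-
Tick 4: [PARSE:P3(v=16,ok=F), VALIDATE:-, TRANSFORM:P2(v=0,ok=F), EMIT:P1(v=0,ok=F)] out:-; in:P3
Tick 5: [PARSE:-, VALIDATE:P3(v=16,ok=F), TRANSFORM:-, EMIT:P2(v=0,ok=F)] out:P1(v=0); in:-
At end of tick 5: ['-', 'P3', '-', 'P2']

Answer: - P3 - P2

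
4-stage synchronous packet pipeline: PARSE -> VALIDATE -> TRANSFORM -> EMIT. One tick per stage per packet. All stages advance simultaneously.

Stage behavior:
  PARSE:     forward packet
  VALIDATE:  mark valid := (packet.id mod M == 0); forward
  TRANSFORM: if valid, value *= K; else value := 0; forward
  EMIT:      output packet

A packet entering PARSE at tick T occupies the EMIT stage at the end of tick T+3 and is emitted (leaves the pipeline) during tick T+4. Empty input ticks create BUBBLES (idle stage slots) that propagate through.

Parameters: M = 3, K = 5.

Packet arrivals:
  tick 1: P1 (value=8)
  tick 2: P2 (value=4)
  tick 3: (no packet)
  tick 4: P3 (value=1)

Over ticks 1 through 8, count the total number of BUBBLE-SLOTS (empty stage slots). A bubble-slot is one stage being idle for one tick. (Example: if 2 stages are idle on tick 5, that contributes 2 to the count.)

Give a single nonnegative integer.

Tick 1: [PARSE:P1(v=8,ok=F), VALIDATE:-, TRANSFORM:-, EMIT:-] out:-; bubbles=3
Tick 2: [PARSE:P2(v=4,ok=F), VALIDATE:P1(v=8,ok=F), TRANSFORM:-, EMIT:-] out:-; bubbles=2
Tick 3: [PARSE:-, VALIDATE:P2(v=4,ok=F), TRANSFORM:P1(v=0,ok=F), EMIT:-] out:-; bubbles=2
Tick 4: [PARSE:P3(v=1,ok=F), VALIDATE:-, TRANSFORM:P2(v=0,ok=F), EMIT:P1(v=0,ok=F)] out:-; bubbles=1
Tick 5: [PARSE:-, VALIDATE:P3(v=1,ok=T), TRANSFORM:-, EMIT:P2(v=0,ok=F)] out:P1(v=0); bubbles=2
Tick 6: [PARSE:-, VALIDATE:-, TRANSFORM:P3(v=5,ok=T), EMIT:-] out:P2(v=0); bubbles=3
Tick 7: [PARSE:-, VALIDATE:-, TRANSFORM:-, EMIT:P3(v=5,ok=T)] out:-; bubbles=3
Tick 8: [PARSE:-, VALIDATE:-, TRANSFORM:-, EMIT:-] out:P3(v=5); bubbles=4
Total bubble-slots: 20

Answer: 20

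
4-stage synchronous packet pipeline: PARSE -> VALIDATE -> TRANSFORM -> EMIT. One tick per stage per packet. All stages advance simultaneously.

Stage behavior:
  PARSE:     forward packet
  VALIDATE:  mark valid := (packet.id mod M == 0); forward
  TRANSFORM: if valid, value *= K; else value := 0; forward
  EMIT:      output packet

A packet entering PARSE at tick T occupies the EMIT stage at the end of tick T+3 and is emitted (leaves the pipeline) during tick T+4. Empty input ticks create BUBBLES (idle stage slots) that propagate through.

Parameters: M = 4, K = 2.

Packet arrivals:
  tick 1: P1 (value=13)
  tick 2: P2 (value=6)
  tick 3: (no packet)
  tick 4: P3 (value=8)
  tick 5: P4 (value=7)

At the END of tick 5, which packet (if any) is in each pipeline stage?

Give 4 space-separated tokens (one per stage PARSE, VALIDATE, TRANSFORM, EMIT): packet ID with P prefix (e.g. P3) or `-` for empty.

Answer: P4 P3 - P2

Derivation:
Tick 1: [PARSE:P1(v=13,ok=F), VALIDATE:-, TRANSFORM:-, EMIT:-] out:-; in:P1
Tick 2: [PARSE:P2(v=6,ok=F), VALIDATE:P1(v=13,ok=F), TRANSFORM:-, EMIT:-] out:-; in:P2
Tick 3: [PARSE:-, VALIDATE:P2(v=6,ok=F), TRANSFORM:P1(v=0,ok=F), EMIT:-] out:-; in:-
Tick 4: [PARSE:P3(v=8,ok=F), VALIDATE:-, TRANSFORM:P2(v=0,ok=F), EMIT:P1(v=0,ok=F)] out:-; in:P3
Tick 5: [PARSE:P4(v=7,ok=F), VALIDATE:P3(v=8,ok=F), TRANSFORM:-, EMIT:P2(v=0,ok=F)] out:P1(v=0); in:P4
At end of tick 5: ['P4', 'P3', '-', 'P2']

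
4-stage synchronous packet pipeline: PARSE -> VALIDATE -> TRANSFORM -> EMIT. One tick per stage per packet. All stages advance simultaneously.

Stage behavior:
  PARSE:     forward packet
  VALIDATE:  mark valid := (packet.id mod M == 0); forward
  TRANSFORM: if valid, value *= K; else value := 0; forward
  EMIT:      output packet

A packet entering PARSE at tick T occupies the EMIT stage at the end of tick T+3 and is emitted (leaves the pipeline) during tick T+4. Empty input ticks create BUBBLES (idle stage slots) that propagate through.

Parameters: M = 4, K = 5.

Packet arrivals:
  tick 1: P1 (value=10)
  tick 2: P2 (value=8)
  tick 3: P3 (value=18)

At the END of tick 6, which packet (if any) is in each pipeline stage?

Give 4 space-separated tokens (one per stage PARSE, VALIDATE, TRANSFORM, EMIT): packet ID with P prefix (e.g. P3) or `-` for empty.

Answer: - - - P3

Derivation:
Tick 1: [PARSE:P1(v=10,ok=F), VALIDATE:-, TRANSFORM:-, EMIT:-] out:-; in:P1
Tick 2: [PARSE:P2(v=8,ok=F), VALIDATE:P1(v=10,ok=F), TRANSFORM:-, EMIT:-] out:-; in:P2
Tick 3: [PARSE:P3(v=18,ok=F), VALIDATE:P2(v=8,ok=F), TRANSFORM:P1(v=0,ok=F), EMIT:-] out:-; in:P3
Tick 4: [PARSE:-, VALIDATE:P3(v=18,ok=F), TRANSFORM:P2(v=0,ok=F), EMIT:P1(v=0,ok=F)] out:-; in:-
Tick 5: [PARSE:-, VALIDATE:-, TRANSFORM:P3(v=0,ok=F), EMIT:P2(v=0,ok=F)] out:P1(v=0); in:-
Tick 6: [PARSE:-, VALIDATE:-, TRANSFORM:-, EMIT:P3(v=0,ok=F)] out:P2(v=0); in:-
At end of tick 6: ['-', '-', '-', 'P3']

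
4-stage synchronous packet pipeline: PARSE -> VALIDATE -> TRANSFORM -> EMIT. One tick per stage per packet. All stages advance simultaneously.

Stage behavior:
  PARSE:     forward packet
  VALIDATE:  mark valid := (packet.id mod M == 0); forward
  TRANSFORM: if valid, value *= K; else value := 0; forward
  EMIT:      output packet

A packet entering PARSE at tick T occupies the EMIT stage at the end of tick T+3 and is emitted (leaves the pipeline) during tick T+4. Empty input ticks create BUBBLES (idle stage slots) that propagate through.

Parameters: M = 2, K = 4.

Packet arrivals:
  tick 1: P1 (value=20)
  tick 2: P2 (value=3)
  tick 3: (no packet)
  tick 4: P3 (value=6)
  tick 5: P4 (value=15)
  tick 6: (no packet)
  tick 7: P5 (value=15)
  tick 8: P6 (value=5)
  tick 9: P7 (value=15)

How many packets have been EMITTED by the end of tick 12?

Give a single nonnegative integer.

Tick 1: [PARSE:P1(v=20,ok=F), VALIDATE:-, TRANSFORM:-, EMIT:-] out:-; in:P1
Tick 2: [PARSE:P2(v=3,ok=F), VALIDATE:P1(v=20,ok=F), TRANSFORM:-, EMIT:-] out:-; in:P2
Tick 3: [PARSE:-, VALIDATE:P2(v=3,ok=T), TRANSFORM:P1(v=0,ok=F), EMIT:-] out:-; in:-
Tick 4: [PARSE:P3(v=6,ok=F), VALIDATE:-, TRANSFORM:P2(v=12,ok=T), EMIT:P1(v=0,ok=F)] out:-; in:P3
Tick 5: [PARSE:P4(v=15,ok=F), VALIDATE:P3(v=6,ok=F), TRANSFORM:-, EMIT:P2(v=12,ok=T)] out:P1(v=0); in:P4
Tick 6: [PARSE:-, VALIDATE:P4(v=15,ok=T), TRANSFORM:P3(v=0,ok=F), EMIT:-] out:P2(v=12); in:-
Tick 7: [PARSE:P5(v=15,ok=F), VALIDATE:-, TRANSFORM:P4(v=60,ok=T), EMIT:P3(v=0,ok=F)] out:-; in:P5
Tick 8: [PARSE:P6(v=5,ok=F), VALIDATE:P5(v=15,ok=F), TRANSFORM:-, EMIT:P4(v=60,ok=T)] out:P3(v=0); in:P6
Tick 9: [PARSE:P7(v=15,ok=F), VALIDATE:P6(v=5,ok=T), TRANSFORM:P5(v=0,ok=F), EMIT:-] out:P4(v=60); in:P7
Tick 10: [PARSE:-, VALIDATE:P7(v=15,ok=F), TRANSFORM:P6(v=20,ok=T), EMIT:P5(v=0,ok=F)] out:-; in:-
Tick 11: [PARSE:-, VALIDATE:-, TRANSFORM:P7(v=0,ok=F), EMIT:P6(v=20,ok=T)] out:P5(v=0); in:-
Tick 12: [PARSE:-, VALIDATE:-, TRANSFORM:-, EMIT:P7(v=0,ok=F)] out:P6(v=20); in:-
Emitted by tick 12: ['P1', 'P2', 'P3', 'P4', 'P5', 'P6']

Answer: 6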